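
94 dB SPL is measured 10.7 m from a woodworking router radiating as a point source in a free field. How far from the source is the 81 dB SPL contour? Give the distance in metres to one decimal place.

47.8 m

Point-source spreading drops the level by 20·log₁₀(r₂/r₁); inverting, r₂/r₁ = 10^(ΔL/20).
r₂ = 10.7·10^((94−81)/20) = 10.7·10^(13.0/20) = 47.80 m.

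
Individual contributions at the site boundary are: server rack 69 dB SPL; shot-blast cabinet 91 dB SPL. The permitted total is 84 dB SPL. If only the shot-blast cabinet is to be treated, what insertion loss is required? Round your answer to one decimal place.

Fixed contribution from the other source: Σ 10^(L/10) = 10^(69/10) = 7.943e+06 (69.00 dB SPL).
The limit corresponds to 10^(84/10) = 2.512e+08; subtracting the fixed part leaves 2.432e+08 for the shot-blast cabinet, i.e. 83.86 dB SPL.
So the shot-blast cabinet must be reduced from 91 to 83.86 dB SPL: IL = 7.14 dB.

7.1 dB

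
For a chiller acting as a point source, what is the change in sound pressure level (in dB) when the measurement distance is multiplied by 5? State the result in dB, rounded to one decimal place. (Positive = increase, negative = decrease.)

Point-source spreading: ΔL = −20·log₁₀(r₂/r₁).
ΔL = −20·log₁₀(5) = -13.98 dB.

-14.0 dB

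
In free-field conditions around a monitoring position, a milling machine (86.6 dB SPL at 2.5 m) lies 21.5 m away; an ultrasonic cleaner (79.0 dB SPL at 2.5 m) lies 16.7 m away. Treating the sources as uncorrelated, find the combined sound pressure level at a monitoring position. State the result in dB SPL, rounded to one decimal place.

Apply inverse-square spreading to bring every level to the receiver, then sum 10^(L/10).
milling machine: 86.6 − 20·log₁₀(21.5/2.5) = 86.6 − 18.69 = 67.91 dB SPL.
ultrasonic cleaner: 79.0 − 20·log₁₀(16.7/2.5) = 79.0 − 16.50 = 62.50 dB SPL.
Σ 10^(L/10) = 7.960e+06 → L_total = 10·log₁₀(7.960e+06) = 69.01 dB SPL.

69.0 dB SPL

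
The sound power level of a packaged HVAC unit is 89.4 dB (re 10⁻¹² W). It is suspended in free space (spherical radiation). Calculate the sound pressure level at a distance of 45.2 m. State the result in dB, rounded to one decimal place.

45.3 dB

L_p = L_w − 10·log₁₀(4π·r²) with r = 45.2 m.
4π·r² = 2.567e+04 m², 10·log₁₀ of that is 44.095 dB.
L_p = 89.4 − 44.095 = 45.31 dB.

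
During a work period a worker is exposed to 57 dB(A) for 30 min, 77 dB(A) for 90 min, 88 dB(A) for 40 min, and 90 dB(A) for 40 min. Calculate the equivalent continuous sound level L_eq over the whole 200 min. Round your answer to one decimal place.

85.4 dB(A)

L_eq = 10·log₁₀[(1/T)·Σ tᵢ·10^(Lᵢ/10)] with T = 200 min.
Σ tᵢ·10^(Lᵢ/10) = 30·10^(57/10) + 90·10^(77/10) + 40·10^(88/10) + 40·10^(90/10) = 6.976e+10.
L_eq = 10·log₁₀(6.976e+10/200) = 85.43 dB(A).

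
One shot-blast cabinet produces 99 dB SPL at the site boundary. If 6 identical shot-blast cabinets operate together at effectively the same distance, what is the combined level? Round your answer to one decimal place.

N identical incoherent sources raise the level by 10·log₁₀ N.
L_total = 99 + 10·log₁₀(6) = 99 + 7.782 = 106.78 dB SPL.

106.8 dB SPL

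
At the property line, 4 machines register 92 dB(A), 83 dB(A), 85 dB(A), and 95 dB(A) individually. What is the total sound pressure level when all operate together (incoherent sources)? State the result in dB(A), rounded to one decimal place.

97.2 dB(A)

Incoherent sources combine by intensity addition: L_total = 10·log₁₀(Σ 10^(L_i/10)).
Σ 10^(L/10) = 10^(92/10) + 10^(83/10) + 10^(85/10) + 10^(95/10) = 5.263e+09.
L_total = 10·log₁₀(5.263e+09) = 97.21 dB(A).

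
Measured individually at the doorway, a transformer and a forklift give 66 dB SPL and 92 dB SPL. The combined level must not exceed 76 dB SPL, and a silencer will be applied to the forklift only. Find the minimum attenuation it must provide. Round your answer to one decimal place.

16.5 dB

Fixed contribution from the other source: Σ 10^(L/10) = 10^(66/10) = 3.981e+06 (66.00 dB SPL).
To meet 76 dB SPL overall, the treated forklift may contribute at most 10^(76/10) − 3.981e+06 = 3.583e+07, i.e. 75.54 dB SPL.
Required insertion loss = 92 − 75.54 = 16.46 dB.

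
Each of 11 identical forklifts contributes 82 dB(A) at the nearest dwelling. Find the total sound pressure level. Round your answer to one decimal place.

92.4 dB(A)

N identical incoherent sources raise the level by 10·log₁₀ N.
L_total = 82 + 10·log₁₀(11) = 82 + 10.414 = 92.41 dB(A).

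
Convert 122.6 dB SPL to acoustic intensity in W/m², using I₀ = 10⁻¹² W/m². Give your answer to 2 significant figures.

1.8 W/m²

I = I₀·10^(L/10) = 10⁻¹² × 10^(122.6/10) = 10^(0.260).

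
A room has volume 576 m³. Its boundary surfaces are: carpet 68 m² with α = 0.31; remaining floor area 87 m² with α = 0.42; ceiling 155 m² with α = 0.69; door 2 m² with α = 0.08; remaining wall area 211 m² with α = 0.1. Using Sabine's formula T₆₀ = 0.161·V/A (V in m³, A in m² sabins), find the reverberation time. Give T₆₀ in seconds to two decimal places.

A = Σ Sᵢαᵢ = 68·0.31 + 87·0.42 + 155·0.69 + 2·0.08 + 211·0.1 = 185.83 m².
T₆₀ = 0.161 × 576 / 185.83 = 0.499 s.

0.50 s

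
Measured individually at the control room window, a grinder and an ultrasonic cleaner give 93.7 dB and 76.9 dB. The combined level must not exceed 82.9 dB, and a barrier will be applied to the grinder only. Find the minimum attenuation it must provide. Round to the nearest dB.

12 dB

Everything except the grinder sums to 10^(76.9/10) = 4.898e+07 in linear terms, 76.90 dB.
The limit corresponds to 10^(82.9/10) = 1.950e+08; subtracting the fixed part leaves 1.460e+08 for the grinder, i.e. 81.64 dB.
Required insertion loss = 93.7 − 81.64 = 12.06 dB.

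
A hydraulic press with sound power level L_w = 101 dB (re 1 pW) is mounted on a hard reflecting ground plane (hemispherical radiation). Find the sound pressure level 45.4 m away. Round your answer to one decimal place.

L_p = L_w − 10·log₁₀(2π·r²) with r = 45.4 m.
2π·r² = 1.295e+04 m², 10·log₁₀ of that is 41.123 dB.
L_p = 101 − 41.123 = 59.88 dB.

59.9 dB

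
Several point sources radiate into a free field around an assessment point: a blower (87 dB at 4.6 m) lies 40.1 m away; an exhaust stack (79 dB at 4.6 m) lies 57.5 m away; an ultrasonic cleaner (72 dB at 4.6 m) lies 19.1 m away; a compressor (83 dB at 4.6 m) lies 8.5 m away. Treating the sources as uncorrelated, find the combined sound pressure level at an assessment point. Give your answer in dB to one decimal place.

First find each source's level at the receiver (point-source: −20·log₁₀(r/r_ref)), then combine on an intensity basis.
blower: 87 − 20·log₁₀(40.1/4.6) = 87 − 18.81 = 68.19 dB.
exhaust stack: 79 − 20·log₁₀(57.5/4.6) = 79 − 21.94 = 57.06 dB.
ultrasonic cleaner: 72 − 20·log₁₀(19.1/4.6) = 72 − 12.37 = 59.63 dB.
compressor: 83 − 20·log₁₀(8.5/4.6) = 83 − 5.33 = 77.67 dB.
Σ 10^(L/10) = 6.646e+07 → L_total = 10·log₁₀(6.646e+07) = 78.23 dB.

78.2 dB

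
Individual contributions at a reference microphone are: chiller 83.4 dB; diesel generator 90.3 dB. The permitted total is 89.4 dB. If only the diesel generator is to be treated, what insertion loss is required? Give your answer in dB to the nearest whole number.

Everything except the diesel generator sums to 10^(83.4/10) = 2.188e+08 in linear terms, 83.40 dB.
To meet 89.4 dB overall, the treated diesel generator may contribute at most 10^(89.4/10) − 2.188e+08 = 6.522e+08, i.e. 88.14 dB.
Required insertion loss = 90.3 − 88.14 = 2.16 dB.

2 dB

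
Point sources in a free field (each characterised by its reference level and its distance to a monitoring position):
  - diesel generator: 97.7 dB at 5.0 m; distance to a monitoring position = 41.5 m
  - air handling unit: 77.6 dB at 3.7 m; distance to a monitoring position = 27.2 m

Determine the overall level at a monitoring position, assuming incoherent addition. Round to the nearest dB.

79 dB

First find each source's level at the receiver (point-source: −20·log₁₀(r/r_ref)), then combine on an intensity basis.
diesel generator: 97.7 − 20·log₁₀(41.5/5.0) = 97.7 − 18.38 = 79.32 dB.
air handling unit: 77.6 − 20·log₁₀(27.2/3.7) = 77.6 − 17.33 = 60.27 dB.
Σ 10^(L/10) = 8.654e+07 → L_total = 10·log₁₀(8.654e+07) = 79.37 dB.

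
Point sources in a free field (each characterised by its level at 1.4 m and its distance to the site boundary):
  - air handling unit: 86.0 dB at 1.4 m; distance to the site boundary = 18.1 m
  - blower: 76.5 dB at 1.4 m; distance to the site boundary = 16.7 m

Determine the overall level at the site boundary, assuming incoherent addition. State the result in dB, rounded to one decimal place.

64.3 dB

Apply inverse-square spreading to bring every level to the receiver, then sum 10^(L/10).
air handling unit: 86.0 − 20·log₁₀(18.1/1.4) = 86.0 − 22.23 = 63.77 dB.
blower: 76.5 − 20·log₁₀(16.7/1.4) = 76.5 − 21.53 = 54.97 dB.
Σ 10^(L/10) = 2.696e+06 → L_total = 10·log₁₀(2.696e+06) = 64.31 dB.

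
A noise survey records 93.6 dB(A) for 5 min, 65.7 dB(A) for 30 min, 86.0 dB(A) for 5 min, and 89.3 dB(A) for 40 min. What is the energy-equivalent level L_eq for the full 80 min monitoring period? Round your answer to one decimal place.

The energy average is taken in the linear domain: L_eq = 10·log₁₀[(Σ tᵢ·10^(Lᵢ/10))/T], T = 80 min.
Σ tᵢ·10^(Lᵢ/10) = 5·10^(93.6/10) + 30·10^(65.7/10) + 5·10^(86.0/10) + 40·10^(89.3/10) = 4.760e+10.
L_eq = 10·log₁₀(4.760e+10/80) = 87.75 dB(A).

87.7 dB(A)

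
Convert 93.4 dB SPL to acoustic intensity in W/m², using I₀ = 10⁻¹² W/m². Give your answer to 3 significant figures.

0.00219 W/m²

I/I₀ = 10^(93.4/10) = 2.188e+09, so I = 2.188e+09 × 10⁻¹² W/m².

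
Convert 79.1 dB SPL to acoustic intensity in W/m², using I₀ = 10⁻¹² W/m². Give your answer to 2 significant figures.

I/I₀ = 10^(79.1/10) = 8.128e+07, so I = 8.128e+07 × 10⁻¹² W/m².

8.1e-05 W/m²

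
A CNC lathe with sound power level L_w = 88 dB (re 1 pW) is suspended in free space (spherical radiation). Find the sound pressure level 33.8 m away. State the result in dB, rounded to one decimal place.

L_p = L_w − 10·log₁₀(4π·r²) with r = 33.8 m.
4π·r² = 1.436e+04 m², 10·log₁₀ of that is 41.570 dB.
L_p = 88 − 41.570 = 46.43 dB.

46.4 dB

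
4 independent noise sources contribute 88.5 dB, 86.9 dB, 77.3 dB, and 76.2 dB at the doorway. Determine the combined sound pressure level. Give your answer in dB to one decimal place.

91.1 dB

For uncorrelated sources the intensities add, so convert each level to linear form, sum, and take 10·log₁₀ of the total.
Σ 10^(L/10) = 10^(88.5/10) + 10^(86.9/10) + 10^(77.3/10) + 10^(76.2/10) = 1.293e+09.
L_total = 10·log₁₀(1.293e+09) = 91.12 dB.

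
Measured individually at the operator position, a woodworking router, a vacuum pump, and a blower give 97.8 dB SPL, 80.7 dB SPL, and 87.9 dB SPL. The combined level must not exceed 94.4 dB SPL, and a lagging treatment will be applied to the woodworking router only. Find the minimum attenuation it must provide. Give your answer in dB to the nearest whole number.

Everything except the woodworking router sums to 10^(80.7/10) + 10^(87.9/10) = 7.341e+08 in linear terms, 88.66 dB SPL.
The limit corresponds to 10^(94.4/10) = 2.754e+09; subtracting the fixed part leaves 2.020e+09 for the woodworking router, i.e. 93.05 dB SPL.
So the woodworking router must be reduced from 97.8 to 93.05 dB SPL: IL = 4.75 dB.

5 dB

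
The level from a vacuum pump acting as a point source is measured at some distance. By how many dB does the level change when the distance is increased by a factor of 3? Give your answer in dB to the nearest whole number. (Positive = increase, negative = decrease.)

-10 dB

A point source loses 6 dB per doubling of distance; generally ΔL = −20·log₁₀(r₂/r₁).
ΔL = −20·log₁₀(3) = -9.54 dB.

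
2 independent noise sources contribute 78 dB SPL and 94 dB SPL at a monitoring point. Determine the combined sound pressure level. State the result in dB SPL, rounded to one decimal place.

For uncorrelated sources the intensities add, so convert each level to linear form, sum, and take 10·log₁₀ of the total.
Σ 10^(L/10) = 10^(78/10) + 10^(94/10) = 2.575e+09.
L_total = 10·log₁₀(2.575e+09) = 94.11 dB SPL.

94.1 dB SPL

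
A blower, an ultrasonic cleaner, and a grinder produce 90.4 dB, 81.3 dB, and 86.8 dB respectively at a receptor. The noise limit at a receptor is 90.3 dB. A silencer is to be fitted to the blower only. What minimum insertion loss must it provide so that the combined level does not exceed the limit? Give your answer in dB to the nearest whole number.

4 dB

Fixed contribution from the other sources: Σ 10^(L/10) = 10^(81.3/10) + 10^(86.8/10) = 6.135e+08 (87.88 dB).
The limit corresponds to 10^(90.3/10) = 1.072e+09; subtracting the fixed part leaves 4.580e+08 for the blower, i.e. 86.61 dB.
So the blower must be reduced from 90.4 to 86.61 dB: IL = 3.79 dB.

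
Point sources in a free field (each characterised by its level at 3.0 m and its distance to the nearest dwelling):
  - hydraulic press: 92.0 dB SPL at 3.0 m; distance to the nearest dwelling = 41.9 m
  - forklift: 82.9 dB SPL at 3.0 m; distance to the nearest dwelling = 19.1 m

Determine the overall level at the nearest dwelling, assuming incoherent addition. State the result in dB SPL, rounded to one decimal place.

First find each source's level at the receiver (point-source: −20·log₁₀(r/r_ref)), then combine on an intensity basis.
hydraulic press: 92.0 − 20·log₁₀(41.9/3.0) = 92.0 − 22.90 = 69.10 dB SPL.
forklift: 82.9 − 20·log₁₀(19.1/3.0) = 82.9 − 16.08 = 66.82 dB SPL.
Σ 10^(L/10) = 1.294e+07 → L_total = 10·log₁₀(1.294e+07) = 71.12 dB SPL.

71.1 dB SPL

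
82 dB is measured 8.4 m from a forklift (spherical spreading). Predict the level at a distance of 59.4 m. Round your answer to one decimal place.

65.0 dB

For a point source, L₂ = L₁ − 20·log₁₀(r₂/r₁).
L₂ = 82 − 20·log₁₀(59.4/8.4) = 82 − 16.990 = 65.01 dB.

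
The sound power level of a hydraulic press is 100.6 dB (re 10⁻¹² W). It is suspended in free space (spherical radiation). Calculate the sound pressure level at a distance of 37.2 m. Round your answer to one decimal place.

58.2 dB

L_p = L_w − 10·log₁₀(4π·r²) with r = 37.2 m.
4π·r² = 1.739e+04 m², 10·log₁₀ of that is 42.403 dB.
L_p = 100.6 − 42.403 = 58.20 dB.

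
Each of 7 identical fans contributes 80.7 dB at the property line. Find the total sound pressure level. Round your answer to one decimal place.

89.2 dB

L_total = L₁ + 10·log₁₀ N for N identical incoherent sources.
L_total = 80.7 + 10·log₁₀(7) = 80.7 + 8.451 = 89.15 dB.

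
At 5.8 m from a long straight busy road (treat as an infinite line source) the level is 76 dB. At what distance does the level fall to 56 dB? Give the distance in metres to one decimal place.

580.0 m

The 20.0 dB drop corresponds to a distance ratio of 10^(20.0/10) for a line source.
r₂ = 5.8·10^((76−56)/10) = 5.8·10^(20.0/10) = 580.00 m.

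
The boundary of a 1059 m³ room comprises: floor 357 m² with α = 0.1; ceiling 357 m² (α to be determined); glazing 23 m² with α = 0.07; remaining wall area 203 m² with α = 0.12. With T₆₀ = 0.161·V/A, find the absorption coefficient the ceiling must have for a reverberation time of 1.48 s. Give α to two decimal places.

0.15

A = 0.161·V/T₆₀ = 0.161·1059/1.48 = 115.20 m² sabins.
Absorption from the other surfaces = 357·0.1 + 23·0.07 + 203·0.12 = 61.67 m², so the ceiling must supply 53.53 m² over 357 m².
α = 53.53/357 = 0.150.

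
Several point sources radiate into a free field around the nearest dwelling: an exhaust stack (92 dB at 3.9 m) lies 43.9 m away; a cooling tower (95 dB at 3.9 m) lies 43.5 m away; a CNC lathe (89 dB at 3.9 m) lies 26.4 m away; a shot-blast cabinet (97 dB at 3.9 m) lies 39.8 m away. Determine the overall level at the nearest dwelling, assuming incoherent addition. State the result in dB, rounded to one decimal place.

80.1 dB

Propagate each source to the receiver with L = L_ref − 20·log₁₀(r/r_ref), then add intensities.
exhaust stack: 92 − 20·log₁₀(43.9/3.9) = 92 − 21.03 = 70.97 dB.
cooling tower: 95 − 20·log₁₀(43.5/3.9) = 95 − 20.95 = 74.05 dB.
CNC lathe: 89 − 20·log₁₀(26.4/3.9) = 89 − 16.61 = 72.39 dB.
shot-blast cabinet: 97 − 20·log₁₀(39.8/3.9) = 97 − 20.18 = 76.82 dB.
Σ 10^(L/10) = 1.034e+08 → L_total = 10·log₁₀(1.034e+08) = 80.14 dB.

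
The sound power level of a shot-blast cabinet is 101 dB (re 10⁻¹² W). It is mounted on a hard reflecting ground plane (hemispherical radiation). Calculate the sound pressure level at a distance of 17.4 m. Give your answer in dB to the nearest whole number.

68 dB

The power spreads over a hemisphere of area 2π·r², so L_p = L_w − 10·log₁₀(2π·r²).
2π·r² = 1902 m², 10·log₁₀ of that is 32.793 dB.
L_p = 101 − 32.793 = 68.21 dB.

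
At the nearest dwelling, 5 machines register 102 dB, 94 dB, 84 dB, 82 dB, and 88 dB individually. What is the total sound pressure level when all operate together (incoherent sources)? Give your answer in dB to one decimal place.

102.9 dB

For uncorrelated sources the intensities add, so convert each level to linear form, sum, and take 10·log₁₀ of the total.
Σ 10^(L/10) = 10^(102/10) + 10^(94/10) + 10^(84/10) + 10^(82/10) + 10^(88/10) = 1.940e+10.
L_total = 10·log₁₀(1.940e+10) = 102.88 dB.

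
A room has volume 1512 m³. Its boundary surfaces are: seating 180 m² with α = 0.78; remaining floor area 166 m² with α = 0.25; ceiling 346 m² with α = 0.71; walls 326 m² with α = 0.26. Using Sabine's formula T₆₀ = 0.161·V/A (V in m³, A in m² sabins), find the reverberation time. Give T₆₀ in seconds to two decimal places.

Total absorption A = 180·0.78 + 166·0.25 + 346·0.71 + 326·0.26 = 512.32 m² sabins.
T₆₀ = 0.161 × 1512 / 512.32 = 0.475 s.

0.48 s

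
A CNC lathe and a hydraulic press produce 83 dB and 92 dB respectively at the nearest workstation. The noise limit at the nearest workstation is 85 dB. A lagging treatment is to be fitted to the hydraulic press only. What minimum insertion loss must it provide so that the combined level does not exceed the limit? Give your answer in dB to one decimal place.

11.3 dB

The untreated sources together contribute 10^(83/10) = 1.995e+08, i.e. 83.00 dB.
To meet 85 dB overall, the treated hydraulic press may contribute at most 10^(85/10) − 1.995e+08 = 1.167e+08, i.e. 80.67 dB.
So the hydraulic press must be reduced from 92 to 80.67 dB: IL = 11.33 dB.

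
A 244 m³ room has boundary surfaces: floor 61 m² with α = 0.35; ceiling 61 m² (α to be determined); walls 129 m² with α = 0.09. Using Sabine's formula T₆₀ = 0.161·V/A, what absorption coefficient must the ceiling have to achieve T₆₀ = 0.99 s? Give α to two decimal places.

0.11

A = 0.161·V/T₆₀ = 0.161·244/0.99 = 39.68 m² sabins.
Absorption from the other surfaces = 61·0.35 + 129·0.09 = 32.96 m², so the ceiling must supply 6.72 m² over 61 m².
α = 6.72/61 = 0.110.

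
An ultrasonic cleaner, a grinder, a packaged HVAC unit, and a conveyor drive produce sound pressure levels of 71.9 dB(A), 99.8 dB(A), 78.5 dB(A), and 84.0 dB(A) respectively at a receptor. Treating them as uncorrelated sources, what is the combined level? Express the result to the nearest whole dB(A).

100 dB(A)

Incoherent sources combine by intensity addition: L_total = 10·log₁₀(Σ 10^(L_i/10)).
Σ 10^(L/10) = 10^(71.9/10) + 10^(99.8/10) + 10^(78.5/10) + 10^(84.0/10) = 9.887e+09.
L_total = 10·log₁₀(9.887e+09) = 99.95 dB(A).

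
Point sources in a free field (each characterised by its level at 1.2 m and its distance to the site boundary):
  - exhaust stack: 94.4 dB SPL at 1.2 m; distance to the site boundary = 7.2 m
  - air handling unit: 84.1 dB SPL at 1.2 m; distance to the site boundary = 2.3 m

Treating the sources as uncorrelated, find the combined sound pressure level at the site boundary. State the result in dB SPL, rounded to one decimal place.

Propagate each source to the receiver with L = L_ref − 20·log₁₀(r/r_ref), then add intensities.
exhaust stack: 94.4 − 20·log₁₀(7.2/1.2) = 94.4 − 15.56 = 78.84 dB SPL.
air handling unit: 84.1 − 20·log₁₀(2.3/1.2) = 84.1 − 5.65 = 78.45 dB SPL.
Σ 10^(L/10) = 1.465e+08 → L_total = 10·log₁₀(1.465e+08) = 81.66 dB SPL.

81.7 dB SPL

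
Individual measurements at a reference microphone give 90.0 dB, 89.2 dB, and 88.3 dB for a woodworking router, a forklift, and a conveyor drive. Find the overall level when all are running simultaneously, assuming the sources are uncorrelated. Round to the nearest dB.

94 dB

For uncorrelated sources the intensities add, so convert each level to linear form, sum, and take 10·log₁₀ of the total.
Σ 10^(L/10) = 10^(90.0/10) + 10^(89.2/10) + 10^(88.3/10) = 2.508e+09.
L_total = 10·log₁₀(2.508e+09) = 93.99 dB.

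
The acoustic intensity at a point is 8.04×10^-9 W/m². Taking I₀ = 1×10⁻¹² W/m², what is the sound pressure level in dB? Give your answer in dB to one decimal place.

I/I₀ = 8.04×10^-9/10⁻¹² = 8.04×10^3, and L = 10·log₁₀(I/I₀).
L = 10·(0.9053 + 3) = 39.05 dB.

39.1 dB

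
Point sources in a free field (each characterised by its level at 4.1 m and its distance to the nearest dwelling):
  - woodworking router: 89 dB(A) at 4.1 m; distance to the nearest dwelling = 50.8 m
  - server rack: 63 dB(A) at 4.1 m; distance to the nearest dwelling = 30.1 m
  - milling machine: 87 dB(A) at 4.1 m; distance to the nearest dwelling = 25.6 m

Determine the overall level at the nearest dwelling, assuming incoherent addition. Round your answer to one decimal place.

Propagate each source to the receiver with L = L_ref − 20·log₁₀(r/r_ref), then add intensities.
woodworking router: 89 − 20·log₁₀(50.8/4.1) = 89 − 21.86 = 67.14 dB(A).
server rack: 63 − 20·log₁₀(30.1/4.1) = 63 − 17.32 = 45.68 dB(A).
milling machine: 87 − 20·log₁₀(25.6/4.1) = 87 − 15.91 = 71.09 dB(A).
Σ 10^(L/10) = 1.807e+07 → L_total = 10·log₁₀(1.807e+07) = 72.57 dB(A).

72.6 dB(A)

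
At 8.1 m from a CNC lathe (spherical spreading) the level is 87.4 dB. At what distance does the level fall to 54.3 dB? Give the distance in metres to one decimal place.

For a point source L₁ − L₂ = 20·log₁₀(r₂/r₁), so r₂ = r₁·10^((L₁−L₂)/20).
r₂ = 8.1·10^((87.4−54.3)/20) = 8.1·10^(33.1/20) = 366.00 m.

366.0 m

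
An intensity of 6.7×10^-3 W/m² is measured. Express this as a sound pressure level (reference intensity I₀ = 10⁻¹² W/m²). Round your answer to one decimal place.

Dividing by I₀ shifts the exponent by 12: I/I₀ = 6.7×10^9.
L = 10·(0.8261 + 9) = 98.26 dB.

98.3 dB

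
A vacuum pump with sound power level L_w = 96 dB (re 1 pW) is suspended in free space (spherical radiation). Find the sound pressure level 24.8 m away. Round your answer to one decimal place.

The power spreads over a sphere of area 4π·r², so L_p = L_w − 10·log₁₀(4π·r²).
4π·r² = 7729 m², 10·log₁₀ of that is 38.881 dB.
L_p = 96 − 38.881 = 57.12 dB.

57.1 dB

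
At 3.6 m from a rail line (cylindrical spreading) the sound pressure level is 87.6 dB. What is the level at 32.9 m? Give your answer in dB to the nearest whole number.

78 dB

For a line source, L₂ = L₁ − 10·log₁₀(r₂/r₁).
L₂ = 87.6 − 10·log₁₀(32.9/3.6) = 87.6 − 9.609 = 77.99 dB.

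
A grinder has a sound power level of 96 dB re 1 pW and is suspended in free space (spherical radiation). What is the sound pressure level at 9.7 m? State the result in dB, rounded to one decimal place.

L_p = L_w − 10·log₁₀(4π·r²) with r = 9.7 m.
4π·r² = 1182 m², 10·log₁₀ of that is 30.728 dB.
L_p = 96 − 30.728 = 65.27 dB.

65.3 dB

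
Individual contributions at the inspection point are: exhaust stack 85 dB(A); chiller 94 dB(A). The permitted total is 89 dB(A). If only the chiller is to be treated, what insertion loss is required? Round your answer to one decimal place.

The untreated sources together contribute 10^(85/10) = 3.162e+08, i.e. 85.00 dB(A).
The limit corresponds to 10^(89/10) = 7.943e+08; subtracting the fixed part leaves 4.781e+08 for the chiller, i.e. 86.80 dB(A).
So the chiller must be reduced from 94 to 86.80 dB(A): IL = 7.20 dB.

7.2 dB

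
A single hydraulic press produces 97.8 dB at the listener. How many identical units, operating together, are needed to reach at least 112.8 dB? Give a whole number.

N identical sources give L₁ + 10·log₁₀ N, so require 10·log₁₀ N ≥ 112.8 − 97.8 = 15.0 dB.
N ≥ 10^(15.0/10) = 31.623, so N = 32.

32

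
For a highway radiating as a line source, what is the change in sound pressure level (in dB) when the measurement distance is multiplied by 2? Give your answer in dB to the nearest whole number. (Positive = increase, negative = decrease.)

Line-source spreading: ΔL = −10·log₁₀(r₂/r₁).
ΔL = −10·log₁₀(2) = -3.01 dB.

-3 dB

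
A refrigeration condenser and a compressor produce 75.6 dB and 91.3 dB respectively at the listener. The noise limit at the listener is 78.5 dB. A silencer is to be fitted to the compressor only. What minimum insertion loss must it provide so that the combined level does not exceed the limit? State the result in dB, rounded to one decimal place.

15.9 dB

Fixed contribution from the other source: Σ 10^(L/10) = 10^(75.6/10) = 3.631e+07 (75.60 dB).
To meet 78.5 dB overall, the treated compressor may contribute at most 10^(78.5/10) − 3.631e+07 = 3.449e+07, i.e. 75.38 dB.
So the compressor must be reduced from 91.3 to 75.38 dB: IL = 15.92 dB.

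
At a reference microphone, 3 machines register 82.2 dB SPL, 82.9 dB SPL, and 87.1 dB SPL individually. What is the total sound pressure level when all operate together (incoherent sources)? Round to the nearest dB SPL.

Incoherent sources combine by intensity addition: L_total = 10·log₁₀(Σ 10^(L_i/10)).
Σ 10^(L/10) = 10^(82.2/10) + 10^(82.9/10) + 10^(87.1/10) = 8.738e+08.
L_total = 10·log₁₀(8.738e+08) = 89.41 dB SPL.

89 dB SPL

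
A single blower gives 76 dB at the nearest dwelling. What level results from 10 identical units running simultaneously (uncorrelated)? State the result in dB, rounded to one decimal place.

L_total = L₁ + 10·log₁₀ N for N identical incoherent sources.
L_total = 76 + 10·log₁₀(10) = 76 + 10.000 = 86.00 dB.

86.0 dB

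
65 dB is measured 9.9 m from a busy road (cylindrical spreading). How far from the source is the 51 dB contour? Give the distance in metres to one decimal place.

The 14.0 dB drop corresponds to a distance ratio of 10^(14.0/10) for a line source.
r₂ = 9.9·10^((65−51)/10) = 9.9·10^(14.0/10) = 248.68 m.

248.7 m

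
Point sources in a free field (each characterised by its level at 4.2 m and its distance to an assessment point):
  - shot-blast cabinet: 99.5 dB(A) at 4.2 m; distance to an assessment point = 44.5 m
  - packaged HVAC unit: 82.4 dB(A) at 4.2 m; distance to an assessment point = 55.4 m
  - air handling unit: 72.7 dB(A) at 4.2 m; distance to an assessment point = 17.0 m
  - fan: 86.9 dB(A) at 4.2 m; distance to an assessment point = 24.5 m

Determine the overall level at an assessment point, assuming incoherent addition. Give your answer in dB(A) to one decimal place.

First find each source's level at the receiver (point-source: −20·log₁₀(r/r_ref)), then combine on an intensity basis.
shot-blast cabinet: 99.5 − 20·log₁₀(44.5/4.2) = 99.5 − 20.50 = 79.00 dB(A).
packaged HVAC unit: 82.4 − 20·log₁₀(55.4/4.2) = 82.4 − 22.41 = 59.99 dB(A).
air handling unit: 72.7 − 20·log₁₀(17.0/4.2) = 72.7 − 12.14 = 60.56 dB(A).
fan: 86.9 − 20·log₁₀(24.5/4.2) = 86.9 − 15.32 = 71.58 dB(A).
Σ 10^(L/10) = 9.592e+07 → L_total = 10·log₁₀(9.592e+07) = 79.82 dB(A).

79.8 dB(A)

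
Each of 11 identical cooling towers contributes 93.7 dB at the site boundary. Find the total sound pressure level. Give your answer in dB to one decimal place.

104.1 dB

L_total = L₁ + 10·log₁₀ N for N identical incoherent sources.
L_total = 93.7 + 10·log₁₀(11) = 93.7 + 10.414 = 104.11 dB.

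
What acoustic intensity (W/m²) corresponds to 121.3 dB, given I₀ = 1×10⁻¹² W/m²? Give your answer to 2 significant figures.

1.3 W/m²

I = I₀·10^(L/10) = 10⁻¹² × 10^(121.3/10) = 10^(0.130).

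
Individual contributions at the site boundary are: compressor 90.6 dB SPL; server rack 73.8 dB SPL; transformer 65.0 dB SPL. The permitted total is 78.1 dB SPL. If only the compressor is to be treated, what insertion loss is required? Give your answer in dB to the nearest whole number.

15 dB

The untreated sources together contribute 10^(73.8/10) + 10^(65.0/10) = 2.715e+07, i.e. 74.34 dB SPL.
To meet 78.1 dB SPL overall, the treated compressor may contribute at most 10^(78.1/10) − 2.715e+07 = 3.741e+07, i.e. 75.73 dB SPL.
So the compressor must be reduced from 90.6 to 75.73 dB SPL: IL = 14.87 dB.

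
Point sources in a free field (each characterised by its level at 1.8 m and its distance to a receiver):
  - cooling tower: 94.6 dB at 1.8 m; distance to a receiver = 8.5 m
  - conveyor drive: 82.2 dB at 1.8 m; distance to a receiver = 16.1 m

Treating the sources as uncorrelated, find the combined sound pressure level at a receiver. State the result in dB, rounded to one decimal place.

81.2 dB

Propagate each source to the receiver with L = L_ref − 20·log₁₀(r/r_ref), then add intensities.
cooling tower: 94.6 − 20·log₁₀(8.5/1.8) = 94.6 − 13.48 = 81.12 dB.
conveyor drive: 82.2 − 20·log₁₀(16.1/1.8) = 82.2 − 19.03 = 63.17 dB.
Σ 10^(L/10) = 1.314e+08 → L_total = 10·log₁₀(1.314e+08) = 81.19 dB.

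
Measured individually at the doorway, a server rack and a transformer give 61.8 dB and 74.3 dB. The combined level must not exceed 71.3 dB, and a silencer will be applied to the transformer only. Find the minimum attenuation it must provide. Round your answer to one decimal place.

Everything except the transformer sums to 10^(61.8/10) = 1.514e+06 in linear terms, 61.80 dB.
To meet 71.3 dB overall, the treated transformer may contribute at most 10^(71.3/10) − 1.514e+06 = 1.198e+07, i.e. 70.78 dB.
Required insertion loss = 74.3 − 70.78 = 3.52 dB.

3.5 dB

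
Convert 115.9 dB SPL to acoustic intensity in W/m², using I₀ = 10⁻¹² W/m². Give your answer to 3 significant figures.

0.389 W/m²

I = I₀·10^(L/10) = 10⁻¹² × 10^(115.9/10) = 10^(-0.410).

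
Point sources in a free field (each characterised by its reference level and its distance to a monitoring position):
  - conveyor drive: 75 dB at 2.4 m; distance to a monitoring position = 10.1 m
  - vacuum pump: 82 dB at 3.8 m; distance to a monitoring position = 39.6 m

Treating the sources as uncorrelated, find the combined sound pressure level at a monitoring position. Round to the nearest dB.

65 dB

Apply inverse-square spreading to bring every level to the receiver, then sum 10^(L/10).
conveyor drive: 75 − 20·log₁₀(10.1/2.4) = 75 − 12.48 = 62.52 dB.
vacuum pump: 82 − 20·log₁₀(39.6/3.8) = 82 − 20.36 = 61.64 dB.
Σ 10^(L/10) = 3.245e+06 → L_total = 10·log₁₀(3.245e+06) = 65.11 dB.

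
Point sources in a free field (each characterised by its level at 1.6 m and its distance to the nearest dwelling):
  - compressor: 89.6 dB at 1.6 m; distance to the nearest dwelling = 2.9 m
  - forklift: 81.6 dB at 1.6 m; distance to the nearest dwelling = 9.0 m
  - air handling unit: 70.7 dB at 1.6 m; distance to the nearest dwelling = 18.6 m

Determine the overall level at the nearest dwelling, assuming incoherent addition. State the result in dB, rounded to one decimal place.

84.5 dB

First find each source's level at the receiver (point-source: −20·log₁₀(r/r_ref)), then combine on an intensity basis.
compressor: 89.6 − 20·log₁₀(2.9/1.6) = 89.6 − 5.17 = 84.43 dB.
forklift: 81.6 − 20·log₁₀(9.0/1.6) = 81.6 − 15.00 = 66.60 dB.
air handling unit: 70.7 − 20·log₁₀(18.6/1.6) = 70.7 − 21.31 = 49.39 dB.
Σ 10^(L/10) = 2.823e+08 → L_total = 10·log₁₀(2.823e+08) = 84.51 dB.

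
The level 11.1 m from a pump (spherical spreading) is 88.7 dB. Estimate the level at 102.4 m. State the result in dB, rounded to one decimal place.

Point-source attenuation: ΔL = 20·log₁₀(r₂/r₁) = 20·log₁₀(102.4/11.1) = 19.300 dB.
L₂ = 88.7 − 20·log₁₀(102.4/11.1) = 88.7 − 19.300 = 69.40 dB.

69.4 dB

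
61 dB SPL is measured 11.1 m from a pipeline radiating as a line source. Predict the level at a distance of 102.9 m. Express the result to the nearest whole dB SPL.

Line-source attenuation: ΔL = 10·log₁₀(r₂/r₁) = 10·log₁₀(102.9/11.1) = 9.671 dB.
L₂ = 61 − 10·log₁₀(102.9/11.1) = 61 − 9.671 = 51.33 dB SPL.

51 dB SPL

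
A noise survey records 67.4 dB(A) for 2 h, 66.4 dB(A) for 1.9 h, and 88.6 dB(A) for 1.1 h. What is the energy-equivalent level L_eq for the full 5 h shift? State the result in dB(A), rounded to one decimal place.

The energy average is taken in the linear domain: L_eq = 10·log₁₀[(Σ tᵢ·10^(Lᵢ/10))/T], T = 5 h.
Σ tᵢ·10^(Lᵢ/10) = 2·10^(67.4/10) + 1.9·10^(66.4/10) + 1.1·10^(88.6/10) = 8.162e+08.
L_eq = 10·log₁₀(8.162e+08/5) = 82.13 dB(A).

82.1 dB(A)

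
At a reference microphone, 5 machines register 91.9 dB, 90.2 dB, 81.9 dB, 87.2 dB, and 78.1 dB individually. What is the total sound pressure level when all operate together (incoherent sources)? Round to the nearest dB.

95 dB

For uncorrelated sources the intensities add, so convert each level to linear form, sum, and take 10·log₁₀ of the total.
Σ 10^(L/10) = 10^(91.9/10) + 10^(90.2/10) + 10^(81.9/10) + 10^(87.2/10) + 10^(78.1/10) = 3.340e+09.
L_total = 10·log₁₀(3.340e+09) = 95.24 dB.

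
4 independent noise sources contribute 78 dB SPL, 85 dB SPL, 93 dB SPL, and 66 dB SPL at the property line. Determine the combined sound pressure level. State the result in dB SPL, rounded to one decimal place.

For uncorrelated sources the intensities add, so convert each level to linear form, sum, and take 10·log₁₀ of the total.
Σ 10^(L/10) = 10^(78/10) + 10^(85/10) + 10^(93/10) + 10^(66/10) = 2.379e+09.
L_total = 10·log₁₀(2.379e+09) = 93.76 dB SPL.

93.8 dB SPL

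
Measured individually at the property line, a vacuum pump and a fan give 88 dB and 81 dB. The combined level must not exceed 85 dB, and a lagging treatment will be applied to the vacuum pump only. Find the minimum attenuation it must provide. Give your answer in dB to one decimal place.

Fixed contribution from the other source: Σ 10^(L/10) = 10^(81/10) = 1.259e+08 (81.00 dB).
The limit corresponds to 10^(85/10) = 3.162e+08; subtracting the fixed part leaves 1.903e+08 for the vacuum pump, i.e. 82.80 dB.
So the vacuum pump must be reduced from 88 to 82.80 dB: IL = 5.20 dB.

5.2 dB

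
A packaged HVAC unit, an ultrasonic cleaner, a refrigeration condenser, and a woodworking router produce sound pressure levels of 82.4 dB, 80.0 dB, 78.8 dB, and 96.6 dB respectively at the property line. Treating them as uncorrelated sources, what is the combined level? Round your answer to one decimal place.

Incoherent sources combine by intensity addition: L_total = 10·log₁₀(Σ 10^(L_i/10)).
Σ 10^(L/10) = 10^(82.4/10) + 10^(80.0/10) + 10^(78.8/10) + 10^(96.6/10) = 4.921e+09.
L_total = 10·log₁₀(4.921e+09) = 96.92 dB.

96.9 dB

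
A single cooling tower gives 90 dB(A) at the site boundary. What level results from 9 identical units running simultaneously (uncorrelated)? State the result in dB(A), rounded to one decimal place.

99.5 dB(A)

L_total = L₁ + 10·log₁₀ N for N identical incoherent sources.
L_total = 90 + 10·log₁₀(9) = 90 + 9.542 = 99.54 dB(A).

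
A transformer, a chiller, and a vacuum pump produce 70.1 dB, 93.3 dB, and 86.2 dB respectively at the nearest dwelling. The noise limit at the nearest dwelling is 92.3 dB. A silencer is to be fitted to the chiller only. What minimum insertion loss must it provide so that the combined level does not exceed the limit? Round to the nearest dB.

2 dB

Everything except the chiller sums to 10^(70.1/10) + 10^(86.2/10) = 4.271e+08 in linear terms, 86.31 dB.
The limit corresponds to 10^(92.3/10) = 1.698e+09; subtracting the fixed part leaves 1.271e+09 for the chiller, i.e. 91.04 dB.
So the chiller must be reduced from 93.3 to 91.04 dB: IL = 2.26 dB.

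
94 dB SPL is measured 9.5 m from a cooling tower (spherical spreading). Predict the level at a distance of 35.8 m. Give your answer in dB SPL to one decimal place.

Spherical spreading from a point source gives a 20·log₁₀(r₂/r₁) drop.
L₂ = 94 − 20·log₁₀(35.8/9.5) = 94 − 11.523 = 82.48 dB SPL.

82.5 dB SPL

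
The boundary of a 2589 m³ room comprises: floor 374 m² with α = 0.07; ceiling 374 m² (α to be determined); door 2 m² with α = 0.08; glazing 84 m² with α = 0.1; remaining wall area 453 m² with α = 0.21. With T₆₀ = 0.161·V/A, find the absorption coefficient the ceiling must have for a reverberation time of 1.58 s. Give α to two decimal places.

A = 0.161·V/T₆₀ = 0.161·2589/1.58 = 263.82 m² sabins.
Absorption from the other surfaces = 374·0.07 + 2·0.08 + 84·0.1 + 453·0.21 = 129.87 m², so the ceiling must supply 133.95 m² over 374 m².
α = 133.95/374 = 0.358.

0.36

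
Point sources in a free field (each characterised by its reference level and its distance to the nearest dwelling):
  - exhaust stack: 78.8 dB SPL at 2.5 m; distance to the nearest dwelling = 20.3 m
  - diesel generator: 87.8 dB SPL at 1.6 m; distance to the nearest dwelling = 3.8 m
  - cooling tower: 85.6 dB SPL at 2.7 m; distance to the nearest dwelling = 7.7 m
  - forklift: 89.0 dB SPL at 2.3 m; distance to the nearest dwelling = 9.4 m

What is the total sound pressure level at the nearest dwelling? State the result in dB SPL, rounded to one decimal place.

83.0 dB SPL

Propagate each source to the receiver with L = L_ref − 20·log₁₀(r/r_ref), then add intensities.
exhaust stack: 78.8 − 20·log₁₀(20.3/2.5) = 78.8 − 18.19 = 60.61 dB SPL.
diesel generator: 87.8 − 20·log₁₀(3.8/1.6) = 87.8 − 7.51 = 80.29 dB SPL.
cooling tower: 85.6 − 20·log₁₀(7.7/2.7) = 85.6 − 9.10 = 76.50 dB SPL.
forklift: 89.0 − 20·log₁₀(9.4/2.3) = 89.0 − 12.23 = 76.77 dB SPL.
Σ 10^(L/10) = 2.002e+08 → L_total = 10·log₁₀(2.002e+08) = 83.01 dB SPL.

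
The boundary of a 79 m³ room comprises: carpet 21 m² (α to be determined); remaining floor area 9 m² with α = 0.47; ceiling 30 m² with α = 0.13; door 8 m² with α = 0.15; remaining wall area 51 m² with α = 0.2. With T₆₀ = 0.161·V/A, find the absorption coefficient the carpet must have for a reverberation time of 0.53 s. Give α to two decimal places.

From T₆₀ = 0.161·V/A, the target T₆₀ = 0.53 s needs A = 0.161·79/0.53 = 24.00 m².
Absorption from the other surfaces = 9·0.47 + 30·0.13 + 8·0.15 + 51·0.2 = 19.53 m², so the carpet must supply 4.47 m² over 21 m².
α = 4.47/21 = 0.213.

0.21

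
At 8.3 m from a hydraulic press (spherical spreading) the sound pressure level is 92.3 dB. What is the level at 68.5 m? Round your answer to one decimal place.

Point-source attenuation: ΔL = 20·log₁₀(r₂/r₁) = 20·log₁₀(68.5/8.3) = 18.332 dB.
L₂ = 92.3 − 20·log₁₀(68.5/8.3) = 92.3 − 18.332 = 73.97 dB.

74.0 dB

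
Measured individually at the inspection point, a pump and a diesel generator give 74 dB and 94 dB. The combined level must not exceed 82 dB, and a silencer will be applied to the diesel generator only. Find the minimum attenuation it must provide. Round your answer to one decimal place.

The untreated sources together contribute 10^(74/10) = 2.512e+07, i.e. 74.00 dB.
The limit corresponds to 10^(82/10) = 1.585e+08; subtracting the fixed part leaves 1.334e+08 for the diesel generator, i.e. 81.25 dB.
So the diesel generator must be reduced from 94 to 81.25 dB: IL = 12.75 dB.

12.7 dB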